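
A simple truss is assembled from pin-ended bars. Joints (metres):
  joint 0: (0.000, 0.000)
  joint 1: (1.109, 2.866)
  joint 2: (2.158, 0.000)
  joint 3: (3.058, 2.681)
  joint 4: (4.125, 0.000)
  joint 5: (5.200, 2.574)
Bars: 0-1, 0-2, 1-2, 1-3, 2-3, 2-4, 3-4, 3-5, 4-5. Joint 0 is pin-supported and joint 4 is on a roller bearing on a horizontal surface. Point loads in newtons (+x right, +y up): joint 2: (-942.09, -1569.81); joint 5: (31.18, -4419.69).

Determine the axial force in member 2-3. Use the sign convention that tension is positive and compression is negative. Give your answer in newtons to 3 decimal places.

N=6 nodes, M=9 members, R=3 reactions → 2N=12, M+R=12
member 0 (0-1): L=3.0731, (cx,cy)=(0.3609,0.9326)
member 1 (0-2): L=2.1580, (cx,cy)=(1.0000,0.0000)
member 2 (1-2): L=3.0519, (cx,cy)=(0.3437,-0.9391)
member 3 (1-3): L=1.9578, (cx,cy)=(0.9955,-0.0945)
member 4 (2-3): L=2.8280, (cx,cy)=(0.3182,0.9480)
member 5 (2-4): L=1.9670, (cx,cy)=(1.0000,0.0000)
member 6 (3-4): L=2.8855, (cx,cy)=(0.3698,-0.9291)
member 7 (3-5): L=2.1447, (cx,cy)=(0.9988,-0.0499)
member 8 (4-5): L=2.7895, (cx,cy)=(0.3854,0.9228)
solve A·x = −loads:
  F[0-1] = +453.2344 N (tension)
  F[0-2] = -1074.4712 N (compression)
  F[1-2] = -483.4453 N (compression)
  F[1-3] = +331.2109 N (tension)
  F[2-3] = +2134.7900 N (tension)
  F[2-4] = -977.9299 N (compression)
  F[3-4] = -2243.3574 N (compression)
  F[3-5] = +1840.9440 N (tension)
  F[4-5] = -4690.1152 N (compression)
  Rx@0 = +910.9100 N
  Ry@0 = -422.6928 N
  Ry@4 = +6412.1928 N

2134.790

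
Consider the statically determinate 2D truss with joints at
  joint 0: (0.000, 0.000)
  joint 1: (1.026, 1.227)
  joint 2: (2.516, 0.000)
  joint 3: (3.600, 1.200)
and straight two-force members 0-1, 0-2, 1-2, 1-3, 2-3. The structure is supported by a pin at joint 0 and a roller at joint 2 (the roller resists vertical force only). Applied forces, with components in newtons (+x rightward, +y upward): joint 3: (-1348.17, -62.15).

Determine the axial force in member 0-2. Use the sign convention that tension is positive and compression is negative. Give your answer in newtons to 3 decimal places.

-832.888

N=4 nodes, M=5 members, R=3 reactions → 2N=8, M+R=8
member 0 (0-1): L=1.5994, (cx,cy)=(0.6415,0.7671)
member 1 (0-2): L=2.5160, (cx,cy)=(1.0000,0.0000)
member 2 (1-2): L=1.9302, (cx,cy)=(0.7719,-0.6357)
member 3 (1-3): L=2.5741, (cx,cy)=(0.9999,-0.0105)
member 4 (2-3): L=1.6171, (cx,cy)=(0.6703,0.7421)
solve A·x = −loads:
  F[0-1] = -803.2775 N (compression)
  F[0-2] = -832.8876 N (compression)
  F[1-2] = +990.5078 N (tension)
  F[1-3] = -1279.9705 N (compression)
  F[2-3] = -101.8452 N (compression)
  Rx@0 = +1348.1700 N
  Ry@0 = +616.2295 N
  Ry@2 = -554.0795 N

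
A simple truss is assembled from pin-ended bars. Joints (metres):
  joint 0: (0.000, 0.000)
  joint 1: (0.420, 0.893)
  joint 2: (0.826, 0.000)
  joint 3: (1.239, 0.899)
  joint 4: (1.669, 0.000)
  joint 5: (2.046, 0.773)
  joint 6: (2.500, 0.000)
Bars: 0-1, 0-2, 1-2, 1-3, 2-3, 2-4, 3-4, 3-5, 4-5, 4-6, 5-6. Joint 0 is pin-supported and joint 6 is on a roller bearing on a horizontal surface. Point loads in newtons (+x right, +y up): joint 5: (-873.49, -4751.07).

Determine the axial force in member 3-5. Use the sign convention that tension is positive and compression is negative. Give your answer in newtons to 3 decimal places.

-2300.477

N=7 nodes, M=11 members, R=3 reactions → 2N=14, M+R=14
member 0 (0-1): L=0.9868, (cx,cy)=(0.4256,0.9049)
member 1 (0-2): L=0.8260, (cx,cy)=(1.0000,0.0000)
member 2 (1-2): L=0.9810, (cx,cy)=(0.4139,-0.9103)
member 3 (1-3): L=0.8190, (cx,cy)=(1.0000,0.0073)
member 4 (2-3): L=0.9893, (cx,cy)=(0.4175,0.9087)
member 5 (2-4): L=0.8430, (cx,cy)=(1.0000,0.0000)
member 6 (3-4): L=0.9965, (cx,cy)=(0.4315,-0.9021)
member 7 (3-5): L=0.8168, (cx,cy)=(0.9880,-0.1543)
member 8 (4-5): L=0.8600, (cx,cy)=(0.4384,0.8988)
member 9 (4-6): L=0.8310, (cx,cy)=(1.0000,0.0000)
member 10 (5-6): L=0.8965, (cx,cy)=(0.5064,-0.8623)
solve A·x = −loads:
  F[0-1] = -1251.9220 N (compression)
  F[0-2] = -340.6697 N (compression)
  F[1-2] = +1236.0619 N (tension)
  F[1-3] = -1044.4293 N (compression)
  F[2-3] = -1238.2845 N (compression)
  F[2-4] = +687.8394 N (tension)
  F[3-4] = +1649.1870 N (tension)
  F[3-5] = -2300.4765 N (compression)
  F[4-5] = -1655.2701 N (compression)
  F[4-6] = +2125.0445 N (tension)
  F[5-6] = -4196.0853 N (compression)
  Rx@0 = +873.4900 N
  Ry@0 = +1132.8774 N
  Ry@6 = +3618.1926 N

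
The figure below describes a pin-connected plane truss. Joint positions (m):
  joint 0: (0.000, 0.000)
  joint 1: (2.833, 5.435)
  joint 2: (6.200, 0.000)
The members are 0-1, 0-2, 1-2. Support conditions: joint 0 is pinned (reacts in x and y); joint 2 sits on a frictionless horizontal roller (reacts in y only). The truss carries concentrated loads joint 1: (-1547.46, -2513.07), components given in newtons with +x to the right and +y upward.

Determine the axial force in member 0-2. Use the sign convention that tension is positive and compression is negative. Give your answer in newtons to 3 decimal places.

N=3 nodes, M=3 members, R=3 reactions → 2N=6, M+R=6
member 0 (0-1): L=6.1290, (cx,cy)=(0.4622,0.8868)
member 1 (0-2): L=6.2000, (cx,cy)=(1.0000,0.0000)
member 2 (1-2): L=6.3934, (cx,cy)=(0.5266,-0.8501)
solve A·x = −loads:
  F[0-1] = -3068.7849 N (compression)
  F[0-2] = -128.9883 N (compression)
  F[1-2] = +244.9295 N (tension)
  Rx@0 = +1547.4600 N
  Ry@0 = +2721.2825 N
  Ry@2 = -208.2125 N

-128.988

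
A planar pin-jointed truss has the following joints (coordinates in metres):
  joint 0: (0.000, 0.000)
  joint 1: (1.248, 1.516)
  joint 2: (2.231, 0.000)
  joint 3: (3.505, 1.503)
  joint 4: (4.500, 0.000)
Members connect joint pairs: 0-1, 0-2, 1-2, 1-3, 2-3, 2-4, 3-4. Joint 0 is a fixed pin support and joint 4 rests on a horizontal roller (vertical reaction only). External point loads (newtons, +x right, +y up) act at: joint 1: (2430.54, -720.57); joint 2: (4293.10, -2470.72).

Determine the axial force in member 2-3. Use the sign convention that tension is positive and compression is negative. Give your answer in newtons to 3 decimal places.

N=5 nodes, M=7 members, R=3 reactions → 2N=10, M+R=10
member 0 (0-1): L=1.9636, (cx,cy)=(0.6356,0.7720)
member 1 (0-2): L=2.2310, (cx,cy)=(1.0000,0.0000)
member 2 (1-2): L=1.8068, (cx,cy)=(0.5441,-0.8391)
member 3 (1-3): L=2.2570, (cx,cy)=(1.0000,-0.0058)
member 4 (2-3): L=1.9703, (cx,cy)=(0.6466,0.7628)
member 5 (2-4): L=2.2690, (cx,cy)=(1.0000,0.0000)
member 6 (3-4): L=1.8025, (cx,cy)=(0.5520,-0.8338)
solve A·x = −loads:
  F[0-1] = -1227.5171 N (compression)
  F[0-2] = +7503.8062 N (tension)
  F[1-2] = +293.8394 N (tension)
  F[1-3] = -3370.6267 N (compression)
  F[2-3] = +2915.6965 N (tension)
  F[2-4] = +1485.2762 N (tension)
  F[3-4] = -2690.6752 N (compression)
  Rx@0 = -6723.6400 N
  Ry@0 = +947.7019 N
  Ry@4 = +2243.5881 N

2915.696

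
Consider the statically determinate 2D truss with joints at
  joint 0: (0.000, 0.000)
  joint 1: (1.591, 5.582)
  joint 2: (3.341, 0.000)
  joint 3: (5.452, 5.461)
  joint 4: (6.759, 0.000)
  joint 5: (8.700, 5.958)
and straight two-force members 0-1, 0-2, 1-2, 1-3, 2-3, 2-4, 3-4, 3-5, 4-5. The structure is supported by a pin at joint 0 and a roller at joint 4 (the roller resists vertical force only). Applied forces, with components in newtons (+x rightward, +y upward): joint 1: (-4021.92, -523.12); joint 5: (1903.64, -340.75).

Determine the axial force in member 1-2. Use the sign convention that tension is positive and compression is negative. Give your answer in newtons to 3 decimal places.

N=6 nodes, M=9 members, R=3 reactions → 2N=12, M+R=12
member 0 (0-1): L=5.8043, (cx,cy)=(0.2741,0.9617)
member 1 (0-2): L=3.3410, (cx,cy)=(1.0000,0.0000)
member 2 (1-2): L=5.8499, (cx,cy)=(0.2992,-0.9542)
member 3 (1-3): L=3.8629, (cx,cy)=(0.9995,-0.0313)
member 4 (2-3): L=5.8548, (cx,cy)=(0.3606,0.9327)
member 5 (2-4): L=3.4180, (cx,cy)=(1.0000,0.0000)
member 6 (3-4): L=5.6152, (cx,cy)=(0.2328,-0.9725)
member 7 (3-5): L=3.2858, (cx,cy)=(0.9885,0.1513)
member 8 (4-5): L=6.2662, (cx,cy)=(0.3098,0.9508)
solve A·x = −loads:
  F[0-1] = -2023.1238 N (compression)
  F[0-2] = -1563.7282 N (compression)
  F[1-2] = +1390.5695 N (tension)
  F[1-3] = +3052.8762 N (tension)
  F[2-3] = -1422.5766 N (compression)
  F[2-4] = -634.8167 N (compression)
  F[3-4] = +1796.3036 N (tension)
  F[3-5] = +2145.0287 N (tension)
  F[4-5] = -699.6098 N (compression)
  Rx@0 = +2118.2800 N
  Ry@0 = +1945.6367 N
  Ry@4 = -1081.7667 N

1390.569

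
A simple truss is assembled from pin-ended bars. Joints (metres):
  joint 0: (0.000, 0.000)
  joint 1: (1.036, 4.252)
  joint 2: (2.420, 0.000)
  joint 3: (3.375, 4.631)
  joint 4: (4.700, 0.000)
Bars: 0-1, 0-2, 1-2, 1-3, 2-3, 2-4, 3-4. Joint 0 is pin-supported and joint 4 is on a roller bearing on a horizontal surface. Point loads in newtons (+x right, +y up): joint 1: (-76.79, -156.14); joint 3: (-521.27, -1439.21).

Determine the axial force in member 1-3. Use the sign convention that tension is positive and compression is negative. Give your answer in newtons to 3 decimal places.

N=5 nodes, M=7 members, R=3 reactions → 2N=10, M+R=10
member 0 (0-1): L=4.3764, (cx,cy)=(0.2367,0.9716)
member 1 (0-2): L=2.4200, (cx,cy)=(1.0000,0.0000)
member 2 (1-2): L=4.4716, (cx,cy)=(0.3095,-0.9509)
member 3 (1-3): L=2.3695, (cx,cy)=(0.9871,0.1599)
member 4 (2-3): L=4.7284, (cx,cy)=(0.2020,0.9794)
member 5 (2-4): L=2.2800, (cx,cy)=(1.0000,0.0000)
member 6 (3-4): L=4.8168, (cx,cy)=(0.2751,-0.9614)
solve A·x = −loads:
  F[0-1] = -1143.0340 N (compression)
  F[0-2] = -327.4756 N (compression)
  F[1-2] = +922.0379 N (tension)
  F[1-3] = -485.4248 N (compression)
  F[2-3] = -895.2107 N (compression)
  F[2-4] = +138.7101 N (tension)
  F[3-4] = -504.2580 N (compression)
  Rx@0 = +598.0600 N
  Ry@0 = +1110.5452 N
  Ry@4 = +484.8048 N

-485.425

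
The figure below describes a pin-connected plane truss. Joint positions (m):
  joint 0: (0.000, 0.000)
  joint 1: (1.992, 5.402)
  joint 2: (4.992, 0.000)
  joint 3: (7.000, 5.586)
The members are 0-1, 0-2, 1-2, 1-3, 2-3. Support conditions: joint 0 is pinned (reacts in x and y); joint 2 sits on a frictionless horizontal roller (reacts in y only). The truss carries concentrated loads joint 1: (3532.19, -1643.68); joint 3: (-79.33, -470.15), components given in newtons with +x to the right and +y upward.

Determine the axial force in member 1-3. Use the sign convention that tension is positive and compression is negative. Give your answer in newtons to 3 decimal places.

90.936

N=4 nodes, M=5 members, R=3 reactions → 2N=8, M+R=8
member 0 (0-1): L=5.7576, (cx,cy)=(0.3460,0.9382)
member 1 (0-2): L=4.9920, (cx,cy)=(1.0000,0.0000)
member 2 (1-2): L=6.1791, (cx,cy)=(0.4855,-0.8742)
member 3 (1-3): L=5.0114, (cx,cy)=(0.9993,0.0367)
member 4 (2-3): L=5.9359, (cx,cy)=(0.3383,0.9410)
solve A·x = −loads:
  F[0-1] = +3128.0307 N (tension)
  F[0-2] = +2370.6270 N (tension)
  F[1-2] = -5233.3744 N (compression)
  F[1-3] = +90.9364 N (tension)
  F[2-3] = -503.1515 N (compression)
  Rx@0 = -3452.8600 N
  Ry@0 = -2934.8506 N
  Ry@2 = +5048.6806 N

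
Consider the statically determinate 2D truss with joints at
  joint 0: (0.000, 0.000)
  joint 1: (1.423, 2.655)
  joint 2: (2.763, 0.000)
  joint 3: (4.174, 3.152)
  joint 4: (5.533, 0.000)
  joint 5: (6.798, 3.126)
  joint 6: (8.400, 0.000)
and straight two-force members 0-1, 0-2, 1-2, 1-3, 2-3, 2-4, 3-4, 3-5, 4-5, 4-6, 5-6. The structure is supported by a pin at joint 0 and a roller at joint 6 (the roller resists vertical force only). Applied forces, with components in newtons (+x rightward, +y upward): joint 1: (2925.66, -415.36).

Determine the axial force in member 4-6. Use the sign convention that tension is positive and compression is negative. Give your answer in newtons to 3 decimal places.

509.955

N=7 nodes, M=11 members, R=3 reactions → 2N=14, M+R=14
member 0 (0-1): L=3.0123, (cx,cy)=(0.4724,0.8814)
member 1 (0-2): L=2.7630, (cx,cy)=(1.0000,0.0000)
member 2 (1-2): L=2.9740, (cx,cy)=(0.4506,-0.8927)
member 3 (1-3): L=2.7955, (cx,cy)=(0.9841,0.1778)
member 4 (2-3): L=3.4534, (cx,cy)=(0.4086,0.9127)
member 5 (2-4): L=2.7700, (cx,cy)=(1.0000,0.0000)
member 6 (3-4): L=3.4325, (cx,cy)=(0.3959,-0.9183)
member 7 (3-5): L=2.6241, (cx,cy)=(1.0000,-0.0099)
member 8 (4-5): L=3.3723, (cx,cy)=(0.3751,0.9270)
member 9 (4-6): L=2.8670, (cx,cy)=(1.0000,0.0000)
member 10 (5-6): L=3.5126, (cx,cy)=(0.4561,-0.8899)
solve A·x = −loads:
  F[0-1] = +657.7384 N (tension)
  F[0-2] = +2614.9467 N (tension)
  F[1-2] = -1506.4576 N (compression)
  F[1-3] = -1967.5211 N (compression)
  F[2-3] = +1473.4771 N (tension)
  F[2-4] = +1334.1416 N (tension)
  F[3-4] = -1073.8234 N (compression)
  F[3-5] = -909.0354 N (compression)
  F[4-5] = +1063.7540 N (tension)
  F[4-6] = +509.9554 N (tension)
  F[5-6] = -1118.1421 N (compression)
  Rx@0 = -2925.6600 N
  Ry@0 = -579.7215 N
  Ry@6 = +995.0815 N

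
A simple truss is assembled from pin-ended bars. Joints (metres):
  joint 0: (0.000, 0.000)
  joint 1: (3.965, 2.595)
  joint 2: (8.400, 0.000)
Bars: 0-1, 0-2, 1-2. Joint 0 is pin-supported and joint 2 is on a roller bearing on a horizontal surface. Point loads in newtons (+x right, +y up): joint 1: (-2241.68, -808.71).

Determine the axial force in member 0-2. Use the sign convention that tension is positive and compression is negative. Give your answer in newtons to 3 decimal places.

-531.155

N=3 nodes, M=3 members, R=3 reactions → 2N=6, M+R=6
member 0 (0-1): L=4.7387, (cx,cy)=(0.8367,0.5476)
member 1 (0-2): L=8.4000, (cx,cy)=(1.0000,0.0000)
member 2 (1-2): L=5.1384, (cx,cy)=(0.8631,-0.5050)
solve A·x = −loads:
  F[0-1] = -2044.3025 N (compression)
  F[0-2] = -531.1551 N (compression)
  F[1-2] = +615.3985 N (tension)
  Rx@0 = +2241.6800 N
  Ry@0 = +1119.4986 N
  Ry@2 = -310.7886 N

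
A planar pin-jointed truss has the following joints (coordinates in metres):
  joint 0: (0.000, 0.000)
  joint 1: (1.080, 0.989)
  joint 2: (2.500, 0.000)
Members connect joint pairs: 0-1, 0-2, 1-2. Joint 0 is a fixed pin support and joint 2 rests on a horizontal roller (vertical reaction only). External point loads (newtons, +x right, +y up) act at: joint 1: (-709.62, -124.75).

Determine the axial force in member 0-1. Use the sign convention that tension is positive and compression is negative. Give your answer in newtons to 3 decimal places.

-520.592

N=3 nodes, M=3 members, R=3 reactions → 2N=6, M+R=6
member 0 (0-1): L=1.4644, (cx,cy)=(0.7375,0.6754)
member 1 (0-2): L=2.5000, (cx,cy)=(1.0000,0.0000)
member 2 (1-2): L=1.7305, (cx,cy)=(0.8206,-0.5715)
solve A·x = −loads:
  F[0-1] = -520.5921 N (compression)
  F[0-2] = -325.6864 N (compression)
  F[1-2] = +396.8943 N (tension)
  Rx@0 = +709.6200 N
  Ry@0 = +351.5837 N
  Ry@2 = -226.8337 N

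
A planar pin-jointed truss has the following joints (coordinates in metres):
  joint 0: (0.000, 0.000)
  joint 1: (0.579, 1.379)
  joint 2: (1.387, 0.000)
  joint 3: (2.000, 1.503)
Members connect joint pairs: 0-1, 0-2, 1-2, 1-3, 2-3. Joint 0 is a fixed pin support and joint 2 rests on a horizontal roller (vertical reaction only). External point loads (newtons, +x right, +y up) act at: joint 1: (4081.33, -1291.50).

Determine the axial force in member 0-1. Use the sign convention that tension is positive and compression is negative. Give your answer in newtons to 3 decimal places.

3584.960

N=4 nodes, M=5 members, R=3 reactions → 2N=8, M+R=8
member 0 (0-1): L=1.4956, (cx,cy)=(0.3871,0.9220)
member 1 (0-2): L=1.3870, (cx,cy)=(1.0000,0.0000)
member 2 (1-2): L=1.5983, (cx,cy)=(0.5055,-0.8628)
member 3 (1-3): L=1.4264, (cx,cy)=(0.9962,0.0869)
member 4 (2-3): L=1.6232, (cx,cy)=(0.3776,0.9259)
solve A·x = −loads:
  F[0-1] = +3584.9603 N (tension)
  F[0-2] = +2693.4837 N (tension)
  F[1-2] = -5327.9037 N (compression)
  F[1-3] = -0.0000 N (compression)
  F[2-3] = +0.0000 N (tension)
  Rx@0 = -4081.3300 N
  Ry@0 = -3305.4233 N
  Ry@2 = +4596.9233 N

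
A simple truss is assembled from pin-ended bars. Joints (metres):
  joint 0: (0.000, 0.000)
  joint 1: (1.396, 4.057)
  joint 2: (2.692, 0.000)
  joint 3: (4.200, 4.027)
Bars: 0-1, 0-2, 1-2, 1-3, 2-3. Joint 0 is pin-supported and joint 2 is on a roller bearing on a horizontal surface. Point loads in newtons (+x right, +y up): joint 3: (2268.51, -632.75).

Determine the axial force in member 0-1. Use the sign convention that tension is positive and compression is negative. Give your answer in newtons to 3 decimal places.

3963.626

N=4 nodes, M=5 members, R=3 reactions → 2N=8, M+R=8
member 0 (0-1): L=4.2905, (cx,cy)=(0.3254,0.9456)
member 1 (0-2): L=2.6920, (cx,cy)=(1.0000,0.0000)
member 2 (1-2): L=4.2590, (cx,cy)=(0.3043,-0.9526)
member 3 (1-3): L=2.8042, (cx,cy)=(0.9999,-0.0107)
member 4 (2-3): L=4.3001, (cx,cy)=(0.3507,0.9365)
solve A·x = −loads:
  F[0-1] = +3963.6258 N (tension)
  F[0-2] = +978.8537 N (tension)
  F[1-2] = -3962.5651 N (compression)
  F[1-3] = +2495.6022 N (tension)
  F[2-3] = -647.1506 N (compression)
  Rx@0 = -2268.5100 N
  Ry@0 = -3747.9483 N
  Ry@2 = +4380.6983 N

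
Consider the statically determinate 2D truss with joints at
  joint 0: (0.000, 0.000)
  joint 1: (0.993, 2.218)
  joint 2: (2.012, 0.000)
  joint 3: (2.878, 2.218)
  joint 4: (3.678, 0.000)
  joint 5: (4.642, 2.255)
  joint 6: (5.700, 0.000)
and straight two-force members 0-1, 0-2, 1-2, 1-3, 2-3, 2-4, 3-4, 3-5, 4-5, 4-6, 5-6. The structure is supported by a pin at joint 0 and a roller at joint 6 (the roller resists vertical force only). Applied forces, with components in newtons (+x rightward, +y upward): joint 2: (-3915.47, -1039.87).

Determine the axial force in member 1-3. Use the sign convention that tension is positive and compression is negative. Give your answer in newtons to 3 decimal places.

N=7 nodes, M=11 members, R=3 reactions → 2N=14, M+R=14
member 0 (0-1): L=2.4301, (cx,cy)=(0.4086,0.9127)
member 1 (0-2): L=2.0120, (cx,cy)=(1.0000,0.0000)
member 2 (1-2): L=2.4409, (cx,cy)=(0.4175,-0.9087)
member 3 (1-3): L=1.8850, (cx,cy)=(1.0000,0.0000)
member 4 (2-3): L=2.3811, (cx,cy)=(0.3637,0.9315)
member 5 (2-4): L=1.6660, (cx,cy)=(1.0000,0.0000)
member 6 (3-4): L=2.3579, (cx,cy)=(0.3393,-0.9407)
member 7 (3-5): L=1.7644, (cx,cy)=(0.9998,0.0210)
member 8 (4-5): L=2.4524, (cx,cy)=(0.3931,0.9195)
member 9 (4-6): L=2.0220, (cx,cy)=(1.0000,0.0000)
member 10 (5-6): L=2.4909, (cx,cy)=(0.4248,-0.9053)
solve A·x = −loads:
  F[0-1] = -737.1648 N (compression)
  F[0-2] = -3614.2507 N (compression)
  F[1-2] = +740.4225 N (tension)
  F[1-3] = -610.3255 N (compression)
  F[2-3] = +394.0418 N (tension)
  F[2-4] = +467.0116 N (tension)
  F[3-4] = -397.6072 N (compression)
  F[3-5] = -332.1804 N (compression)
  F[4-5] = +406.7651 N (tension)
  F[4-6] = +172.2151 N (tension)
  F[5-6] = -405.4480 N (compression)
  Rx@0 = +3915.4700 N
  Ry@0 = +672.8141 N
  Ry@6 = +367.0559 N

-610.326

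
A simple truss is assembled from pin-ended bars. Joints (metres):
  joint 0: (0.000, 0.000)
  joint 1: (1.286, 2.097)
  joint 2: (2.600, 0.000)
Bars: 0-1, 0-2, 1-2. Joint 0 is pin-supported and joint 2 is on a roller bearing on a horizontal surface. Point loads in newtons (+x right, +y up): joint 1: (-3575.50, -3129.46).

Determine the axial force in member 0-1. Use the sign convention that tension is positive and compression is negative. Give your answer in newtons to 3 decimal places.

-5238.162

N=3 nodes, M=3 members, R=3 reactions → 2N=6, M+R=6
member 0 (0-1): L=2.4599, (cx,cy)=(0.5228,0.8525)
member 1 (0-2): L=2.6000, (cx,cy)=(1.0000,0.0000)
member 2 (1-2): L=2.4747, (cx,cy)=(0.5310,-0.8474)
solve A·x = −loads:
  F[0-1] = -5238.1617 N (compression)
  F[0-2] = -837.0871 N (compression)
  F[1-2] = +1576.4966 N (tension)
  Rx@0 = +3575.5000 N
  Ry@0 = +4465.3592 N
  Ry@2 = -1335.8992 N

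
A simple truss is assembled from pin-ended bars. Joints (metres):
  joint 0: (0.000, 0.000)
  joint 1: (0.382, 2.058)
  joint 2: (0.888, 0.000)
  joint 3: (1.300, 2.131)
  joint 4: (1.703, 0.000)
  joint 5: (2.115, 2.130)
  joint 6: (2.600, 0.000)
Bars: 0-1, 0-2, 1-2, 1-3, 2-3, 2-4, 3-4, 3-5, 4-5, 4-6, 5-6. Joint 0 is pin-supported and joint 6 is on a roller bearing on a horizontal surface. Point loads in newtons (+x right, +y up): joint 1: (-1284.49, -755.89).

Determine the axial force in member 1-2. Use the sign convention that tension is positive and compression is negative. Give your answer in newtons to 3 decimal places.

N=7 nodes, M=11 members, R=3 reactions → 2N=14, M+R=14
member 0 (0-1): L=2.0932, (cx,cy)=(0.1825,0.9832)
member 1 (0-2): L=0.8880, (cx,cy)=(1.0000,0.0000)
member 2 (1-2): L=2.1193, (cx,cy)=(0.2388,-0.9711)
member 3 (1-3): L=0.9209, (cx,cy)=(0.9969,0.0793)
member 4 (2-3): L=2.1705, (cx,cy)=(0.1898,0.9818)
member 5 (2-4): L=0.8150, (cx,cy)=(1.0000,0.0000)
member 6 (3-4): L=2.1688, (cx,cy)=(0.1858,-0.9826)
member 7 (3-5): L=0.8150, (cx,cy)=(1.0000,-0.0012)
member 8 (4-5): L=2.1695, (cx,cy)=(0.1899,0.9818)
member 9 (4-6): L=0.8970, (cx,cy)=(1.0000,0.0000)
member 10 (5-6): L=2.1845, (cx,cy)=(0.2220,-0.9750)
solve A·x = −loads:
  F[0-1] = -1689.9365 N (compression)
  F[0-2] = -976.0769 N (compression)
  F[1-2] = +993.1507 N (tension)
  F[1-3] = +741.2860 N (tension)
  F[2-3] = -982.2869 N (compression)
  F[2-4] = -552.4942 N (compression)
  F[3-4] = +921.2421 N (tension)
  F[3-5] = +381.3098 N (tension)
  F[4-5] = -921.9758 N (compression)
  F[4-6] = -206.2196 N (compression)
  F[5-6] = +928.8469 N (tension)
  Rx@0 = +1284.4900 N
  Ry@0 = +1661.5556 N
  Ry@6 = -905.6656 N

993.151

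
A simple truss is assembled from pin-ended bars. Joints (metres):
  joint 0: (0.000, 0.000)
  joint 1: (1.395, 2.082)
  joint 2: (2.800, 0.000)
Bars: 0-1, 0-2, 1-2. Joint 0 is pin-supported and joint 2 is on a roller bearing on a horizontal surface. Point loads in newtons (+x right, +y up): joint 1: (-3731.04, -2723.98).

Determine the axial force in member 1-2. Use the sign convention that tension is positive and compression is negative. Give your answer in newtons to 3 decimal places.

1709.671

N=3 nodes, M=3 members, R=3 reactions → 2N=6, M+R=6
member 0 (0-1): L=2.5061, (cx,cy)=(0.5566,0.8308)
member 1 (0-2): L=2.8000, (cx,cy)=(1.0000,0.0000)
member 2 (1-2): L=2.5117, (cx,cy)=(0.5594,-0.8289)
solve A·x = −loads:
  F[0-1] = -4984.7783 N (compression)
  F[0-2] = -956.3508 N (compression)
  F[1-2] = +1709.6710 N (tension)
  Rx@0 = +3731.0400 N
  Ry@0 = +4141.1490 N
  Ry@2 = -1417.1690 N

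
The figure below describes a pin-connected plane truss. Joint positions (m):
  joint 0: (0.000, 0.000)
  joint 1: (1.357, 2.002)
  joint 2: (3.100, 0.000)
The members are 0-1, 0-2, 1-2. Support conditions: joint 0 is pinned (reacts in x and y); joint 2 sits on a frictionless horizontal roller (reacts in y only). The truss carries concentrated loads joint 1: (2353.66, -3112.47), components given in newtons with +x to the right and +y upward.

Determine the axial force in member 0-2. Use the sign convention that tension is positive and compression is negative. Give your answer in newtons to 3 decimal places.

2509.561

N=3 nodes, M=3 members, R=3 reactions → 2N=6, M+R=6
member 0 (0-1): L=2.4186, (cx,cy)=(0.5611,0.8278)
member 1 (0-2): L=3.1000, (cx,cy)=(1.0000,0.0000)
member 2 (1-2): L=2.6544, (cx,cy)=(0.6566,-0.7542)
solve A·x = −loads:
  F[0-1] = -277.8601 N (compression)
  F[0-2] = +2509.5608 N (tension)
  F[1-2] = -3821.8470 N (compression)
  Rx@0 = -2353.6600 N
  Ry@0 = +230.0025 N
  Ry@2 = +2882.4675 N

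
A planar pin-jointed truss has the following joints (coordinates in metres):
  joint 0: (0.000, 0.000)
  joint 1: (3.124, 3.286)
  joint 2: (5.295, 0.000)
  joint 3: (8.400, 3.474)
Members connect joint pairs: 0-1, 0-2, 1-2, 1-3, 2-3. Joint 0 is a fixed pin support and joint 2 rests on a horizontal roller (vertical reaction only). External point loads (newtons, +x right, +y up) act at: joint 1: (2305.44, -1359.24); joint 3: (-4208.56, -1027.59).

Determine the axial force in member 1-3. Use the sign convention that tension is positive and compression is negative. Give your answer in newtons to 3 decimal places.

-3400.506

N=4 nodes, M=5 members, R=3 reactions → 2N=8, M+R=8
member 0 (0-1): L=4.5340, (cx,cy)=(0.6890,0.7247)
member 1 (0-2): L=5.2950, (cx,cy)=(1.0000,0.0000)
member 2 (1-2): L=3.9384, (cx,cy)=(0.5512,-0.8343)
member 3 (1-3): L=5.2793, (cx,cy)=(0.9994,0.0356)
member 4 (2-3): L=4.6594, (cx,cy)=(0.6664,0.7456)
solve A·x = −loads:
  F[0-1] = -1773.3031 N (compression)
  F[0-2] = -681.2857 N (compression)
  F[1-2] = -233.8822 N (compression)
  F[1-3] = -3400.5062 N (compression)
  F[2-3] = -1215.8030 N (compression)
  Rx@0 = +1903.1200 N
  Ry@0 = +1285.1945 N
  Ry@2 = +1101.6355 N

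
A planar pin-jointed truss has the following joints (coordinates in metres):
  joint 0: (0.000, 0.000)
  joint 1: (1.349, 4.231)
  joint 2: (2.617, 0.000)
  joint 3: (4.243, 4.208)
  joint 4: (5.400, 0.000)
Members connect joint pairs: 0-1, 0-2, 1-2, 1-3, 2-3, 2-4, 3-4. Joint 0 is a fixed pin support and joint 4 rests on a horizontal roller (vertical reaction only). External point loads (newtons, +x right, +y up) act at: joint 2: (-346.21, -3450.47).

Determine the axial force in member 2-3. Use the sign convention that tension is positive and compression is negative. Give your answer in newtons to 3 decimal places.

N=5 nodes, M=7 members, R=3 reactions → 2N=10, M+R=10
member 0 (0-1): L=4.4409, (cx,cy)=(0.3038,0.9527)
member 1 (0-2): L=2.6170, (cx,cy)=(1.0000,0.0000)
member 2 (1-2): L=4.4169, (cx,cy)=(0.2871,-0.9579)
member 3 (1-3): L=2.8941, (cx,cy)=(1.0000,-0.0079)
member 4 (2-3): L=4.5112, (cx,cy)=(0.3604,0.9328)
member 5 (2-4): L=2.7830, (cx,cy)=(1.0000,0.0000)
member 6 (3-4): L=4.3642, (cx,cy)=(0.2651,-0.9642)
solve A·x = −loads:
  F[0-1] = -1866.4696 N (compression)
  F[0-2] = +220.7685 N (tension)
  F[1-2] = +1865.5589 N (tension)
  F[1-3] = -1102.5740 N (compression)
  F[2-3] = +1783.3030 N (tension)
  F[2-4] = +459.7755 N (tension)
  F[3-4] = -1734.2567 N (compression)
  Rx@0 = +346.2100 N
  Ry@0 = +1778.2700 N
  Ry@4 = +1672.2000 N

1783.303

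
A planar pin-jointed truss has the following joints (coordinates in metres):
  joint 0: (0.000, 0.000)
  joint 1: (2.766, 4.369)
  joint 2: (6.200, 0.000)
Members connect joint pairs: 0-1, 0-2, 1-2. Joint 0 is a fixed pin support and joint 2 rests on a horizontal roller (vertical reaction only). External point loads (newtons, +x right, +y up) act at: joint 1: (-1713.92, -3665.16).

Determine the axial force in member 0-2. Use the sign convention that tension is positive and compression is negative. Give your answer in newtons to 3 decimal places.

N=3 nodes, M=3 members, R=3 reactions → 2N=6, M+R=6
member 0 (0-1): L=5.1710, (cx,cy)=(0.5349,0.8449)
member 1 (0-2): L=6.2000, (cx,cy)=(1.0000,0.0000)
member 2 (1-2): L=5.5570, (cx,cy)=(0.6180,-0.7862)
solve A·x = −loads:
  F[0-1] = -3832.1108 N (compression)
  F[0-2] = +335.9123 N (tension)
  F[1-2] = -543.5855 N (compression)
  Rx@0 = +1713.9200 N
  Ry@0 = +3237.7864 N
  Ry@2 = +427.3736 N

335.912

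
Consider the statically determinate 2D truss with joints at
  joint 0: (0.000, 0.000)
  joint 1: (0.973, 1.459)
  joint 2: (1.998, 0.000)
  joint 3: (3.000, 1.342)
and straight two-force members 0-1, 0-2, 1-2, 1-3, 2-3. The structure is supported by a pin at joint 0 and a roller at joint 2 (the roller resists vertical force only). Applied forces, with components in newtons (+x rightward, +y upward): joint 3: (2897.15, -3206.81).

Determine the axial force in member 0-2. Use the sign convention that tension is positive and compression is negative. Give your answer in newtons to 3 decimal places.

526.902

N=4 nodes, M=5 members, R=3 reactions → 2N=8, M+R=8
member 0 (0-1): L=1.7537, (cx,cy)=(0.5548,0.8320)
member 1 (0-2): L=1.9980, (cx,cy)=(1.0000,0.0000)
member 2 (1-2): L=1.7831, (cx,cy)=(0.5749,-0.8183)
member 3 (1-3): L=2.0304, (cx,cy)=(0.9983,-0.0576)
member 4 (2-3): L=1.6748, (cx,cy)=(0.5983,0.8013)
solve A·x = −loads:
  F[0-1] = +4272.0115 N (tension)
  F[0-2] = +526.9023 N (tension)
  F[1-2] = -4701.4195 N (compression)
  F[1-3] = +5081.3220 N (tension)
  F[2-3] = -3636.6451 N (compression)
  Rx@0 = -2897.1500 N
  Ry@0 = -3554.1536 N
  Ry@2 = +6760.9636 N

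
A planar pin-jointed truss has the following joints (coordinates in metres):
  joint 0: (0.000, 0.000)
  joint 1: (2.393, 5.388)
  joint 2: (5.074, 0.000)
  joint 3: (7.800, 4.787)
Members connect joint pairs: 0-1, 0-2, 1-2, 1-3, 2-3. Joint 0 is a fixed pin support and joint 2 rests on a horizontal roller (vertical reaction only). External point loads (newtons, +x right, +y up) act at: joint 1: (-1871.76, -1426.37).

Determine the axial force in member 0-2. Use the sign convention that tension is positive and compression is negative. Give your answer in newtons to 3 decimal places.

N=4 nodes, M=5 members, R=3 reactions → 2N=8, M+R=8
member 0 (0-1): L=5.8955, (cx,cy)=(0.4059,0.9139)
member 1 (0-2): L=5.0740, (cx,cy)=(1.0000,0.0000)
member 2 (1-2): L=6.0182, (cx,cy)=(0.4455,-0.8953)
member 3 (1-3): L=5.4403, (cx,cy)=(0.9939,-0.1105)
member 4 (2-3): L=5.5088, (cx,cy)=(0.4948,0.8690)
solve A·x = −loads:
  F[0-1] = -2999.4619 N (compression)
  F[0-2] = -654.2713 N (compression)
  F[1-2] = +1468.6729 N (tension)
  F[1-3] = +0.0000 N (tension)
  F[2-3] = -0.0000 N (compression)
  Rx@0 = +1871.7600 N
  Ry@0 = +2741.2576 N
  Ry@2 = -1314.8876 N

-654.271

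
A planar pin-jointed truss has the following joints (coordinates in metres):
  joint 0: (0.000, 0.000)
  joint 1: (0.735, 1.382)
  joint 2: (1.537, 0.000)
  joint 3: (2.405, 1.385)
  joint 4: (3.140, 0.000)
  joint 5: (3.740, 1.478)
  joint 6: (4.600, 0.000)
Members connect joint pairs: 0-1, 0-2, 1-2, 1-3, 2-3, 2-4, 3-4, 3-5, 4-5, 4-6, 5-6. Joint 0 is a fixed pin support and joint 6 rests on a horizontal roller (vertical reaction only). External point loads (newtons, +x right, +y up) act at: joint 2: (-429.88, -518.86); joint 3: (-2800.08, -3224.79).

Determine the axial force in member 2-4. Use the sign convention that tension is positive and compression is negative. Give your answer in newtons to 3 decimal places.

N=7 nodes, M=11 members, R=3 reactions → 2N=14, M+R=14
member 0 (0-1): L=1.5653, (cx,cy)=(0.4696,0.8829)
member 1 (0-2): L=1.5370, (cx,cy)=(1.0000,0.0000)
member 2 (1-2): L=1.5979, (cx,cy)=(0.5019,-0.8649)
member 3 (1-3): L=1.6700, (cx,cy)=(1.0000,0.0018)
member 4 (2-3): L=1.6345, (cx,cy)=(0.5310,0.8473)
member 5 (2-4): L=1.6030, (cx,cy)=(1.0000,0.0000)
member 6 (3-4): L=1.5679, (cx,cy)=(0.4688,-0.8833)
member 7 (3-5): L=1.3382, (cx,cy)=(0.9976,0.0695)
member 8 (4-5): L=1.5951, (cx,cy)=(0.3761,0.9266)
member 9 (4-6): L=1.4600, (cx,cy)=(1.0000,0.0000)
member 10 (5-6): L=1.7100, (cx,cy)=(0.5029,-0.8643)
solve A·x = −loads:
  F[0-1] = -3089.0753 N (compression)
  F[0-2] = -1779.4538 N (compression)
  F[1-2] = +3147.0302 N (tension)
  F[1-3] = -3030.0814 N (compression)
  F[2-3] = -2599.9375 N (compression)
  F[2-4] = +1610.6762 N (tension)
  F[3-4] = -1232.0257 N (compression)
  F[3-5] = -1035.6476 N (compression)
  F[4-5] = +1174.5305 N (tension)
  F[4-6] = +591.3540 N (tension)
  F[5-6] = -1175.8285 N (compression)
  Rx@0 = +3229.9600 N
  Ry@0 = +2727.3463 N
  Ry@6 = +1016.3037 N

1610.676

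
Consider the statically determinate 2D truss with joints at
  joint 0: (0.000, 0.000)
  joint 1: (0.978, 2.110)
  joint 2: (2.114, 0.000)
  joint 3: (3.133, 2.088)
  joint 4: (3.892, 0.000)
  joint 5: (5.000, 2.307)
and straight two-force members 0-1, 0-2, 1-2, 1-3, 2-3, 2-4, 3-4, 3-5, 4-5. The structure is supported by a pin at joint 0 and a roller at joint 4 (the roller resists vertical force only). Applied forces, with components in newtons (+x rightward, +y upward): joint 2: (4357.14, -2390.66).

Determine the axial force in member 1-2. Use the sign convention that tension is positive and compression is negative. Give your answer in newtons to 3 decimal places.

N=6 nodes, M=9 members, R=3 reactions → 2N=12, M+R=12
member 0 (0-1): L=2.3256, (cx,cy)=(0.4205,0.9073)
member 1 (0-2): L=2.1140, (cx,cy)=(1.0000,0.0000)
member 2 (1-2): L=2.3964, (cx,cy)=(0.4741,-0.8805)
member 3 (1-3): L=2.1551, (cx,cy)=(0.9999,-0.0102)
member 4 (2-3): L=2.3234, (cx,cy)=(0.4386,0.8987)
member 5 (2-4): L=1.7780, (cx,cy)=(1.0000,0.0000)
member 6 (3-4): L=2.2217, (cx,cy)=(0.3416,-0.9398)
member 7 (3-5): L=1.8798, (cx,cy)=(0.9932,0.1165)
member 8 (4-5): L=2.5593, (cx,cy)=(0.4329,0.9014)
solve A·x = −loads:
  F[0-1] = -1203.7494 N (compression)
  F[0-2] = +4863.3528 N (tension)
  F[1-2] = +1253.1186 N (tension)
  F[1-3] = -1100.3111 N (compression)
  F[2-3] = +1432.4093 N (tension)
  F[2-4] = +472.0209 N (tension)
  F[3-4] = -1381.6542 N (compression)
  F[3-5] = -0.0000 N (compression)
  F[4-5] = +0.0000 N (tension)
  Rx@0 = -4357.1400 N
  Ry@0 = +1092.1360 N
  Ry@4 = +1298.5240 N

1253.119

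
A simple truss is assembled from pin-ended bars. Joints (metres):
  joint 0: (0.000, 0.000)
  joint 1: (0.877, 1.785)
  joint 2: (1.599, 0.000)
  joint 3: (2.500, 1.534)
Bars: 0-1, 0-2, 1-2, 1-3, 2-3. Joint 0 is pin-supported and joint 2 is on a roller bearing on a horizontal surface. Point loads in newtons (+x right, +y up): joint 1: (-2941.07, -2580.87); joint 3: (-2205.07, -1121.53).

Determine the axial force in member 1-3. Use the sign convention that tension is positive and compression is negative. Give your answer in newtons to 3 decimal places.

N=4 nodes, M=5 members, R=3 reactions → 2N=8, M+R=8
member 0 (0-1): L=1.9888, (cx,cy)=(0.4410,0.8975)
member 1 (0-2): L=1.5990, (cx,cy)=(1.0000,0.0000)
member 2 (1-2): L=1.9255, (cx,cy)=(0.3750,-0.9270)
member 3 (1-3): L=1.6423, (cx,cy)=(0.9883,-0.1528)
member 4 (2-3): L=1.7790, (cx,cy)=(0.5065,0.8623)
solve A·x = −loads:
  F[0-1] = -6609.3083 N (compression)
  F[0-2] = -2231.6476 N (compression)
  F[1-2] = +3851.3728 N (tension)
  F[1-3] = -1434.4222 N (compression)
  F[2-3] = -1554.9254 N (compression)
  Rx@0 = +5146.1400 N
  Ry@0 = +5932.0056 N
  Ry@2 = -2229.6056 N

-1434.422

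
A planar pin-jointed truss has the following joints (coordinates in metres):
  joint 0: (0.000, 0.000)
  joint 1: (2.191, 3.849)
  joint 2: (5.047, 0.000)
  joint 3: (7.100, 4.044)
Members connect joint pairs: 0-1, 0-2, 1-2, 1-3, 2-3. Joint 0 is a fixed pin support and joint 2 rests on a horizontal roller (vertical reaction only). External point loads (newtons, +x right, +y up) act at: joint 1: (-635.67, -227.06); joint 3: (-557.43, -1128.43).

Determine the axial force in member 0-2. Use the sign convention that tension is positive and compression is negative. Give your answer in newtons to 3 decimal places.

-851.043

N=4 nodes, M=5 members, R=3 reactions → 2N=8, M+R=8
member 0 (0-1): L=4.4289, (cx,cy)=(0.4947,0.8691)
member 1 (0-2): L=5.0470, (cx,cy)=(1.0000,0.0000)
member 2 (1-2): L=4.7929, (cx,cy)=(0.5959,-0.8031)
member 3 (1-3): L=4.9129, (cx,cy)=(0.9992,0.0397)
member 4 (2-3): L=4.5353, (cx,cy)=(0.4527,0.8917)
solve A·x = −loads:
  F[0-1] = -691.4388 N (compression)
  F[0-2] = -851.0427 N (compression)
  F[1-2] = +466.2971 N (tension)
  F[1-3] = +15.7653 N (tension)
  F[2-3] = -1266.2170 N (compression)
  Rx@0 = +1193.1000 N
  Ry@0 = +600.9030 N
  Ry@2 = +754.5870 N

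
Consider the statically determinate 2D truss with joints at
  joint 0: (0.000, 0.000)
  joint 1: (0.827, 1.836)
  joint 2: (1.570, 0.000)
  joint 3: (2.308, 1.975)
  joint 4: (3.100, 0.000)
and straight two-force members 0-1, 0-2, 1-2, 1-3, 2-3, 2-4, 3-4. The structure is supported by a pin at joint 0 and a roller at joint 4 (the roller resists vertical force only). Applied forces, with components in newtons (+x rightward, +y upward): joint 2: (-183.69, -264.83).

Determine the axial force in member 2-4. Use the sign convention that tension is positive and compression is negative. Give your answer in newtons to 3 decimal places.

53.785

N=5 nodes, M=7 members, R=3 reactions → 2N=10, M+R=10
member 0 (0-1): L=2.0137, (cx,cy)=(0.4107,0.9118)
member 1 (0-2): L=1.5700, (cx,cy)=(1.0000,0.0000)
member 2 (1-2): L=1.9806, (cx,cy)=(0.3751,-0.9270)
member 3 (1-3): L=1.4875, (cx,cy)=(0.9956,0.0934)
member 4 (2-3): L=2.1084, (cx,cy)=(0.3500,0.9367)
member 5 (2-4): L=1.5300, (cx,cy)=(1.0000,0.0000)
member 6 (3-4): L=2.1279, (cx,cy)=(0.3722,-0.9282)
solve A·x = −loads:
  F[0-1] = -143.3542 N (compression)
  F[0-2] = -124.8152 N (compression)
  F[1-2] = +130.1011 N (tension)
  F[1-3] = -108.1530 N (compression)
  F[2-3] = +153.9704 N (tension)
  F[2-4] = +53.7853 N (tension)
  F[3-4] = -144.5060 N (compression)
  Rx@0 = +183.6900 N
  Ry@0 = +130.7064 N
  Ry@4 = +134.1236 N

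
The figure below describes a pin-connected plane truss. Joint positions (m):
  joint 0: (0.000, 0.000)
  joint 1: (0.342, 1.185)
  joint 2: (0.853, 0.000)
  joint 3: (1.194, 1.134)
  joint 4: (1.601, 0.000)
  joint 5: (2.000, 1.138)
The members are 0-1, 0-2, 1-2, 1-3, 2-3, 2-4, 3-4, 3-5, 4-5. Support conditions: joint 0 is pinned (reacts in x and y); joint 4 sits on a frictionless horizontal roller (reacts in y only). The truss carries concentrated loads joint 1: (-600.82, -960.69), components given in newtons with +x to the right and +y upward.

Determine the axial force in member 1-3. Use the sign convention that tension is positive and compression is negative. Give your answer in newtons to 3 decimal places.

155.452

N=6 nodes, M=9 members, R=3 reactions → 2N=12, M+R=12
member 0 (0-1): L=1.2334, (cx,cy)=(0.2773,0.9608)
member 1 (0-2): L=0.8530, (cx,cy)=(1.0000,0.0000)
member 2 (1-2): L=1.2905, (cx,cy)=(0.3960,-0.9183)
member 3 (1-3): L=0.8535, (cx,cy)=(0.9982,-0.0598)
member 4 (2-3): L=1.1842, (cx,cy)=(0.2880,0.9576)
member 5 (2-4): L=0.7480, (cx,cy)=(1.0000,0.0000)
member 6 (3-4): L=1.2048, (cx,cy)=(0.3378,-0.9412)
member 7 (3-5): L=0.8060, (cx,cy)=(1.0000,0.0050)
member 8 (4-5): L=1.2059, (cx,cy)=(0.3309,0.9437)
solve A·x = −loads:
  F[0-1] = -1249.1594 N (compression)
  F[0-2] = -254.4403 N (compression)
  F[1-2] = +250.6875 N (tension)
  F[1-3] = +155.4519 N (tension)
  F[2-3] = -240.3790 N (compression)
  F[2-4] = -85.9528 N (compression)
  F[3-4] = +254.4426 N (tension)
  F[3-5] = -0.0000 N (compression)
  F[4-5] = +0.0000 N (tension)
  Rx@0 = +600.8200 N
  Ry@0 = +1200.1751 N
  Ry@4 = -239.4851 N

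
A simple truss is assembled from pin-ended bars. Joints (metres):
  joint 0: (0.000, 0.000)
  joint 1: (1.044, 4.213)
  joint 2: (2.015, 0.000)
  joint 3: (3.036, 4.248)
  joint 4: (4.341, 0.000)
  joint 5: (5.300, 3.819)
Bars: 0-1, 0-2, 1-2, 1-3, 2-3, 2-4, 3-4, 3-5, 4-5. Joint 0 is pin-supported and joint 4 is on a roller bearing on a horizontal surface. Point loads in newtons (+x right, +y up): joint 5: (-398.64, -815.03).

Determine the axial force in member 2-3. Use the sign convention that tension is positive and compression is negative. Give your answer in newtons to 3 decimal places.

-174.041

N=6 nodes, M=9 members, R=3 reactions → 2N=12, M+R=12
member 0 (0-1): L=4.3404, (cx,cy)=(0.2405,0.9706)
member 1 (0-2): L=2.0150, (cx,cy)=(1.0000,0.0000)
member 2 (1-2): L=4.3234, (cx,cy)=(0.2246,-0.9745)
member 3 (1-3): L=1.9923, (cx,cy)=(0.9998,0.0176)
member 4 (2-3): L=4.3690, (cx,cy)=(0.2337,0.9723)
member 5 (2-4): L=2.3260, (cx,cy)=(1.0000,0.0000)
member 6 (3-4): L=4.4439, (cx,cy)=(0.2937,-0.9559)
member 7 (3-5): L=2.3043, (cx,cy)=(0.9825,-0.1862)
member 8 (4-5): L=3.9376, (cx,cy)=(0.2436,0.9699)
solve A·x = −loads:
  F[0-1] = -175.8117 N (compression)
  F[0-2] = -356.3521 N (compression)
  F[1-2] = +173.6582 N (tension)
  F[1-3] = -81.3022 N (compression)
  F[2-3] = -174.0410 N (compression)
  F[2-4] = -276.6782 N (compression)
  F[3-4] = +215.2259 N (tension)
  F[3-5] = -188.4597 N (compression)
  F[4-5] = -876.5099 N (compression)
  Rx@0 = +398.6400 N
  Ry@0 = +170.6502 N
  Ry@4 = +644.3798 N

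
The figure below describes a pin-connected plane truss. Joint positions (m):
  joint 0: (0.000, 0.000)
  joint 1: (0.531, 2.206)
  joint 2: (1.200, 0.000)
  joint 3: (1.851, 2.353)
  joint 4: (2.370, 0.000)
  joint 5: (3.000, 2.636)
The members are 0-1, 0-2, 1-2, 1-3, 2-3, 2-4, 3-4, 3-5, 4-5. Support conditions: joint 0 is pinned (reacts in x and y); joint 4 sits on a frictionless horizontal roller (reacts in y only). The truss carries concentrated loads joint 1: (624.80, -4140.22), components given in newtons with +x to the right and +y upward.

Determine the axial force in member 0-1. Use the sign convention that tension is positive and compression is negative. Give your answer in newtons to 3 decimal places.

-2706.184

N=6 nodes, M=9 members, R=3 reactions → 2N=12, M+R=12
member 0 (0-1): L=2.2690, (cx,cy)=(0.2340,0.9722)
member 1 (0-2): L=1.2000, (cx,cy)=(1.0000,0.0000)
member 2 (1-2): L=2.3052, (cx,cy)=(0.2902,-0.9570)
member 3 (1-3): L=1.3282, (cx,cy)=(0.9939,0.1107)
member 4 (2-3): L=2.4414, (cx,cy)=(0.2667,0.9638)
member 5 (2-4): L=1.1700, (cx,cy)=(1.0000,0.0000)
member 6 (3-4): L=2.4096, (cx,cy)=(0.2154,-0.9765)
member 7 (3-5): L=1.1833, (cx,cy)=(0.9710,0.2392)
member 8 (4-5): L=2.7102, (cx,cy)=(0.2325,0.9726)
solve A·x = −loads:
  F[0-1] = -2706.1840 N (compression)
  F[0-2] = +1258.1093 N (tension)
  F[1-2] = -1667.1610 N (compression)
  F[1-3] = -779.0655 N (compression)
  F[2-3] = +1655.3451 N (tension)
  F[2-4] = +332.8799 N (tension)
  F[3-4] = -1545.4594 N (compression)
  F[3-5] = +0.0000 N (tension)
  F[4-5] = -0.0000 N (compression)
  Rx@0 = -624.8000 N
  Ry@0 = +2631.0362 N
  Ry@4 = +1509.1838 N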